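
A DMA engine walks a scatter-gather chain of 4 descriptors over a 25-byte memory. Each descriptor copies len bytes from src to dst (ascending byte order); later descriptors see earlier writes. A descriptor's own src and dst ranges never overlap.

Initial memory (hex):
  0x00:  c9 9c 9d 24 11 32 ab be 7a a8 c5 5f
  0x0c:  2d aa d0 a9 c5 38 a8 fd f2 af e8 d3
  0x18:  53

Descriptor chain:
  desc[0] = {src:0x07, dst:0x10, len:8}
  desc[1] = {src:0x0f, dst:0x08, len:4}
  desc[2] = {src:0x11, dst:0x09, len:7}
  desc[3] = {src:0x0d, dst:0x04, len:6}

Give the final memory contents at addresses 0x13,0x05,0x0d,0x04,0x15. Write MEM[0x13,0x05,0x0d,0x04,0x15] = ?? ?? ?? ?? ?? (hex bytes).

#0 dst[0x10+8] := {0xbe,0x7a,0xa8,0xc5,0x5f,0x2d,0xaa,0xd0}
#1 dst[0x08+4] := {0xa9,0xbe,0x7a,0xa8}
#2 dst[0x09+7] := {0x7a,0xa8,0xc5,0x5f,0x2d,0xaa,0xd0}
#3 dst[0x04+6] := {0x2d,0xaa,0xd0,0xbe,0x7a,0xa8}
query mem[0x13]=0xc5, mem[0x05]=0xaa, mem[0x0d]=0x2d, mem[0x04]=0x2d, mem[0x15]=0x2d

MEM[0x13,0x05,0x0d,0x04,0x15] = c5 aa 2d 2d 2d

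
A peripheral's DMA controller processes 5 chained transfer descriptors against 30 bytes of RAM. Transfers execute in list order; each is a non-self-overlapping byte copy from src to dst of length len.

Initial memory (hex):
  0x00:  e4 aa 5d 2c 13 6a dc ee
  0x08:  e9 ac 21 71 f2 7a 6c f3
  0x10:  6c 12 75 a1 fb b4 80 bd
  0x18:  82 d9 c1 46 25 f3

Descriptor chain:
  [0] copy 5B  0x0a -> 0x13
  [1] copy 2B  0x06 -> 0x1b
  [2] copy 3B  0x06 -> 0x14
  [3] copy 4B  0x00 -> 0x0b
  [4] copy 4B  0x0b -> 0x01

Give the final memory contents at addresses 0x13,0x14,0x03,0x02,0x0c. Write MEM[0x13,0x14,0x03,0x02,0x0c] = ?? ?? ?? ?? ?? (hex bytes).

MEM[0x13,0x14,0x03,0x02,0x0c] = 21 dc 5d aa aa

D0: mem[0x13..0x17] <- [21 71 f2 7a 6c]
D1: mem[0x1b..0x1c] <- [dc ee]
D2: mem[0x14..0x16] <- [dc ee e9]
D3: mem[0x0b..0x0e] <- [e4 aa 5d 2c]
D4: mem[0x01..0x04] <- [e4 aa 5d 2c]
query mem[0x13]=0x21, mem[0x14]=0xdc, mem[0x03]=0x5d, mem[0x02]=0xaa, mem[0x0c]=0xaa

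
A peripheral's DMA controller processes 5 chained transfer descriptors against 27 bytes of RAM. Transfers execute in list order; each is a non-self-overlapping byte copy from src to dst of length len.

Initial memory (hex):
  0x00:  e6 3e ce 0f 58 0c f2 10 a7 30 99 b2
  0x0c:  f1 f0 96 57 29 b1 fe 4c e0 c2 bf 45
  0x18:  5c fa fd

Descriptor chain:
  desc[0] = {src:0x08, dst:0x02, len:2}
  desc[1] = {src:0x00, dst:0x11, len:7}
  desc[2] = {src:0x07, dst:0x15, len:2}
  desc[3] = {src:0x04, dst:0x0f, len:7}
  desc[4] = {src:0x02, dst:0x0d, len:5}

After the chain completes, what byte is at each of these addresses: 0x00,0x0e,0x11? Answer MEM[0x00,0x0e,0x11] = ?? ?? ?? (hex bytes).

MEM[0x00,0x0e,0x11] = e6 30 f2

[0] 0x08->0x02 len=2 : a7 30
[1] 0x00->0x11 len=7 : e6 3e a7 30 58 0c f2
[2] 0x07->0x15 len=2 : 10 a7
[3] 0x04->0x0f len=7 : 58 0c f2 10 a7 30 99
[4] 0x02->0x0d len=5 : a7 30 58 0c f2
query mem[0x00]=0xe6, mem[0x0e]=0x30, mem[0x11]=0xf2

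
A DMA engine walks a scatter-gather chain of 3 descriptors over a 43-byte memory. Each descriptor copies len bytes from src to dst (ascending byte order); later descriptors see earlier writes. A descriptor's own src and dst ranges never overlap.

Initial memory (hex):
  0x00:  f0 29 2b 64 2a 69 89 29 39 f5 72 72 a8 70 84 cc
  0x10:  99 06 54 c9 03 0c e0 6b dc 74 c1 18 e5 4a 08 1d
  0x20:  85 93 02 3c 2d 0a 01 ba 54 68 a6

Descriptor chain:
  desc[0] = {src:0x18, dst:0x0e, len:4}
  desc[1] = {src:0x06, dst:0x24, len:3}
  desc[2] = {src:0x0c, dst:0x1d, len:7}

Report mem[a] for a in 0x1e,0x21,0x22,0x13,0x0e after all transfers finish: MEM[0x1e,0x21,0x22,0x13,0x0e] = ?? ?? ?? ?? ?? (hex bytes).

D0: mem[0x0e..0x11] <- [dc 74 c1 18]
D1: mem[0x24..0x26] <- [89 29 39]
D2: mem[0x1d..0x23] <- [a8 70 dc 74 c1 18 54]
query mem[0x1e]=0x70, mem[0x21]=0xc1, mem[0x22]=0x18, mem[0x13]=0xc9, mem[0x0e]=0xdc

MEM[0x1e,0x21,0x22,0x13,0x0e] = 70 c1 18 c9 dc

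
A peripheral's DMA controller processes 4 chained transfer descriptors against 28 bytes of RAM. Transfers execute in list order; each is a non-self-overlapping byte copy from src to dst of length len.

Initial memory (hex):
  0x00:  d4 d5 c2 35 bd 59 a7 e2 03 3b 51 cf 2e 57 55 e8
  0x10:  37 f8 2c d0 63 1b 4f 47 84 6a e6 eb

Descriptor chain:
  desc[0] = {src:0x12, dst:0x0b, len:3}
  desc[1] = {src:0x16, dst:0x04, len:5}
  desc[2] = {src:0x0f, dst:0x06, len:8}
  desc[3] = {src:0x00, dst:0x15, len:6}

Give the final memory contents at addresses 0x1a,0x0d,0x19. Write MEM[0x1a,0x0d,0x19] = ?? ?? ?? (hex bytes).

  after D0: wrote 3B at 0x0b = 2cd063
  after D1: wrote 5B at 0x04 = 4f47846ae6
  after D2: wrote 8B at 0x06 = e837f82cd0631b4f
  after D3: wrote 6B at 0x15 = d4d5c2354f47
query mem[0x1a]=0x47, mem[0x0d]=0x4f, mem[0x19]=0x4f

MEM[0x1a,0x0d,0x19] = 47 4f 4f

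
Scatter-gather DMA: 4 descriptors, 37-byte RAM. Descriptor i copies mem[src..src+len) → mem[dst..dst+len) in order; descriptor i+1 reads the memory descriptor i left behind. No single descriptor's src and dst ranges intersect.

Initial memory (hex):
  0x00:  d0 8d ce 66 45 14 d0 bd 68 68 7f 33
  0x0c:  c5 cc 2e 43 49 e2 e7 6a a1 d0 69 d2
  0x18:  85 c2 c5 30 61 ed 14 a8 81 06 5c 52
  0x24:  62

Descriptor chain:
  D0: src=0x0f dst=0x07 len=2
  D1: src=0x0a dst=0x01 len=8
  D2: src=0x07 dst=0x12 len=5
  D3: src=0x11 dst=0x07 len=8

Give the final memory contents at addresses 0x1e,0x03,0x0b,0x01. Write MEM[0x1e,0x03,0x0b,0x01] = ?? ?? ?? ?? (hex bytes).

MEM[0x1e,0x03,0x0b,0x01] = 14 c5 7f 7f

#0 dst[0x07+2] := {0x43,0x49}
#1 dst[0x01+8] := {0x7f,0x33,0xc5,0xcc,0x2e,0x43,0x49,0xe2}
#2 dst[0x12+5] := {0x49,0xe2,0x68,0x7f,0x33}
#3 dst[0x07+8] := {0xe2,0x49,0xe2,0x68,0x7f,0x33,0xd2,0x85}
query mem[0x1e]=0x14, mem[0x03]=0xc5, mem[0x0b]=0x7f, mem[0x01]=0x7f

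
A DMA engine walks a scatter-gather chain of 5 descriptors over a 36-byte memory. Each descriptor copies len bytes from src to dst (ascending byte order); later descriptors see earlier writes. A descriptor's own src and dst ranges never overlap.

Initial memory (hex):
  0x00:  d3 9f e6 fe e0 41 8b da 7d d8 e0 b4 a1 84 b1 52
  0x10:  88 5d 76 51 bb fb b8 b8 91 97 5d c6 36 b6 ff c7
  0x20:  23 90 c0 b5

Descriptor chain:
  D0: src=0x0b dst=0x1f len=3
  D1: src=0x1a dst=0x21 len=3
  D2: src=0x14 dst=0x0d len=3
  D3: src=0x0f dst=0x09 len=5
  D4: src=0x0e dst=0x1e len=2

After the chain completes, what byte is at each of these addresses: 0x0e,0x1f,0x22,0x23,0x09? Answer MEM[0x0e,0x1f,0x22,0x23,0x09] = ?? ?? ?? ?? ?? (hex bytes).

MEM[0x0e,0x1f,0x22,0x23,0x09] = fb b8 c6 36 b8

D0: mem[0x1f..0x21] <- [b4 a1 84]
D1: mem[0x21..0x23] <- [5d c6 36]
D2: mem[0x0d..0x0f] <- [bb fb b8]
D3: mem[0x09..0x0d] <- [b8 88 5d 76 51]
D4: mem[0x1e..0x1f] <- [fb b8]
query mem[0x0e]=0xfb, mem[0x1f]=0xb8, mem[0x22]=0xc6, mem[0x23]=0x36, mem[0x09]=0xb8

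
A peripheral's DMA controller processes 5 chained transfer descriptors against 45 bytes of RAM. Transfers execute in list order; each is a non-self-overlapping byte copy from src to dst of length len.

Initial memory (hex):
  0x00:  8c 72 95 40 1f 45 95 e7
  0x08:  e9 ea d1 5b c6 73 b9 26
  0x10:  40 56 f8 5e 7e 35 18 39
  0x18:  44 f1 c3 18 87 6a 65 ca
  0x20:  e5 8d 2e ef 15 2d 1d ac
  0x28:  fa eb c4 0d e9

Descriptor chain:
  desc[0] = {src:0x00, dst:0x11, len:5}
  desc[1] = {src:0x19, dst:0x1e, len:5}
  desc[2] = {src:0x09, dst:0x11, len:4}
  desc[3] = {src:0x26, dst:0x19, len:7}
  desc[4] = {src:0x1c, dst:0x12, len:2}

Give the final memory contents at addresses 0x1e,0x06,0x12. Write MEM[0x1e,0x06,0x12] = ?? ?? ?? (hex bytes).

#0 dst[0x11+5] := {0x8c,0x72,0x95,0x40,0x1f}
#1 dst[0x1e+5] := {0xf1,0xc3,0x18,0x87,0x6a}
#2 dst[0x11+4] := {0xea,0xd1,0x5b,0xc6}
#3 dst[0x19+7] := {0x1d,0xac,0xfa,0xeb,0xc4,0x0d,0xe9}
#4 dst[0x12+2] := {0xeb,0xc4}
query mem[0x1e]=0x0d, mem[0x06]=0x95, mem[0x12]=0xeb

MEM[0x1e,0x06,0x12] = 0d 95 eb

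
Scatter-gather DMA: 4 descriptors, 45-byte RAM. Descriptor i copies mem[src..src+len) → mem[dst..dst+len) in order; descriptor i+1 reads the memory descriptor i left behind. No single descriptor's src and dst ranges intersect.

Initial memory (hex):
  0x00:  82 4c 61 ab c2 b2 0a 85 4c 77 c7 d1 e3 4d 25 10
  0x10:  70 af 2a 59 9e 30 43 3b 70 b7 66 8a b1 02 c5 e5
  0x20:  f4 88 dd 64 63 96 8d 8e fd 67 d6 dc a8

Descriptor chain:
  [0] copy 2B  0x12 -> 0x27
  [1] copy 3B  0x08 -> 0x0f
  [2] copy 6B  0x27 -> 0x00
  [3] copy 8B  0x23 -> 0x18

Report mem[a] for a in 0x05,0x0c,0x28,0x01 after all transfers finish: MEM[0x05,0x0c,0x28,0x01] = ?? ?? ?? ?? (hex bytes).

MEM[0x05,0x0c,0x28,0x01] = a8 e3 59 59

#0 dst[0x27+2] := {0x2a,0x59}
#1 dst[0x0f+3] := {0x4c,0x77,0xc7}
#2 dst[0x00+6] := {0x2a,0x59,0x67,0xd6,0xdc,0xa8}
#3 dst[0x18+8] := {0x64,0x63,0x96,0x8d,0x2a,0x59,0x67,0xd6}
query mem[0x05]=0xa8, mem[0x0c]=0xe3, mem[0x28]=0x59, mem[0x01]=0x59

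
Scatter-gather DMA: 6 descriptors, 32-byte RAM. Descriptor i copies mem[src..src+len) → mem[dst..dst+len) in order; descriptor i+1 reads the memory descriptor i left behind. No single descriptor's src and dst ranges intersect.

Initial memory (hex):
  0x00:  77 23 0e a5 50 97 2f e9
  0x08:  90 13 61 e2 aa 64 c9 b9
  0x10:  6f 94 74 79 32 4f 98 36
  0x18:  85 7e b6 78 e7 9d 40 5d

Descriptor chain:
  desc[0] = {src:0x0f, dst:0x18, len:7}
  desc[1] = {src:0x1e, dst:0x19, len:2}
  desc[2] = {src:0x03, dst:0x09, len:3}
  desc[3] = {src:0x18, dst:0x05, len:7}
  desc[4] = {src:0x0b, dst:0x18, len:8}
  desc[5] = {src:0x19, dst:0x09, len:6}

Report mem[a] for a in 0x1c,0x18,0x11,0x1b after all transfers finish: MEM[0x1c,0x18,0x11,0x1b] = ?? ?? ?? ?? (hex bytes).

MEM[0x1c,0x18,0x11,0x1b] = b9 4f 94 c9

D0: mem[0x18..0x1e] <- [b9 6f 94 74 79 32 4f]
D1: mem[0x19..0x1a] <- [4f 5d]
D2: mem[0x09..0x0b] <- [a5 50 97]
D3: mem[0x05..0x0b] <- [b9 4f 5d 74 79 32 4f]
D4: mem[0x18..0x1f] <- [4f aa 64 c9 b9 6f 94 74]
D5: mem[0x09..0x0e] <- [aa 64 c9 b9 6f 94]
query mem[0x1c]=0xb9, mem[0x18]=0x4f, mem[0x11]=0x94, mem[0x1b]=0xc9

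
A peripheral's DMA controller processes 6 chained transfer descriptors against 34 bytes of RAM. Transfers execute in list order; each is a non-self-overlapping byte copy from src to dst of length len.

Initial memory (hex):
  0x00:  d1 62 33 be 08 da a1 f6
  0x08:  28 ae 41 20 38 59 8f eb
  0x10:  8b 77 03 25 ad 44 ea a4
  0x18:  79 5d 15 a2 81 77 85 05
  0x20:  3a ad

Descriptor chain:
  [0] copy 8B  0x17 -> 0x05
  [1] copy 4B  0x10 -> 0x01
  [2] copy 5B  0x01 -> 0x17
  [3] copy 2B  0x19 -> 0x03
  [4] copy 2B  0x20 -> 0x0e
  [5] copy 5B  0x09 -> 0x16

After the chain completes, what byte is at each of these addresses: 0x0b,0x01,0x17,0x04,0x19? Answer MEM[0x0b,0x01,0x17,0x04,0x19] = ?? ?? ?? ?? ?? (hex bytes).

#0 dst[0x05+8] := {0xa4,0x79,0x5d,0x15,0xa2,0x81,0x77,0x85}
#1 dst[0x01+4] := {0x8b,0x77,0x03,0x25}
#2 dst[0x17+5] := {0x8b,0x77,0x03,0x25,0xa4}
#3 dst[0x03+2] := {0x03,0x25}
#4 dst[0x0e+2] := {0x3a,0xad}
#5 dst[0x16+5] := {0xa2,0x81,0x77,0x85,0x59}
query mem[0x0b]=0x77, mem[0x01]=0x8b, mem[0x17]=0x81, mem[0x04]=0x25, mem[0x19]=0x85

MEM[0x0b,0x01,0x17,0x04,0x19] = 77 8b 81 25 85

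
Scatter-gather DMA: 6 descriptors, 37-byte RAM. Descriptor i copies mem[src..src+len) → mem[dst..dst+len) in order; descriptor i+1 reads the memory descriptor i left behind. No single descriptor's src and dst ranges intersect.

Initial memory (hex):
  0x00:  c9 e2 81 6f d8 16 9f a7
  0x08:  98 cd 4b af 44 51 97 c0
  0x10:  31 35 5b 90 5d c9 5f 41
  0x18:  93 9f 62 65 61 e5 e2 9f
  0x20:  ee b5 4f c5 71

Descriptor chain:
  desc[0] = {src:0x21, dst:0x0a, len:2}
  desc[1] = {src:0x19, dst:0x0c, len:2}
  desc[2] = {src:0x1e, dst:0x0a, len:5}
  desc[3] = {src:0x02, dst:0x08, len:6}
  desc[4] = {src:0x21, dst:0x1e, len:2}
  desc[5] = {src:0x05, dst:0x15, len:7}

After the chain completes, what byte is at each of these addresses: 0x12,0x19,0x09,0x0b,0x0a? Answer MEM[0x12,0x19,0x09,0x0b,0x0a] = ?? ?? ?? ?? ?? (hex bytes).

[0] 0x21->0x0a len=2 : b5 4f
[1] 0x19->0x0c len=2 : 9f 62
[2] 0x1e->0x0a len=5 : e2 9f ee b5 4f
[3] 0x02->0x08 len=6 : 81 6f d8 16 9f a7
[4] 0x21->0x1e len=2 : b5 4f
[5] 0x05->0x15 len=7 : 16 9f a7 81 6f d8 16
query mem[0x12]=0x5b, mem[0x19]=0x6f, mem[0x09]=0x6f, mem[0x0b]=0x16, mem[0x0a]=0xd8

MEM[0x12,0x19,0x09,0x0b,0x0a] = 5b 6f 6f 16 d8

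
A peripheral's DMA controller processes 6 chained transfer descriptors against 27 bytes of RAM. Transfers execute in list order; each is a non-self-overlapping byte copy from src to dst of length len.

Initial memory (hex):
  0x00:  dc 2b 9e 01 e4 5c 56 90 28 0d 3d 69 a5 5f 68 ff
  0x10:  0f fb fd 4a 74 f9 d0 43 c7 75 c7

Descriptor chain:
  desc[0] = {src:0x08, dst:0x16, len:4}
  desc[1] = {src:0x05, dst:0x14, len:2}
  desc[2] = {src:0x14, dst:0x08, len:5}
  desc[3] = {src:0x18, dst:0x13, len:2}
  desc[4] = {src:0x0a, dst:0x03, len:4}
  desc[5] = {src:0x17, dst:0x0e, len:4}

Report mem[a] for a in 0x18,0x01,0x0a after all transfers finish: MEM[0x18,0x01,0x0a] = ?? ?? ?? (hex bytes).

MEM[0x18,0x01,0x0a] = 3d 2b 28

#0 dst[0x16+4] := {0x28,0x0d,0x3d,0x69}
#1 dst[0x14+2] := {0x5c,0x56}
#2 dst[0x08+5] := {0x5c,0x56,0x28,0x0d,0x3d}
#3 dst[0x13+2] := {0x3d,0x69}
#4 dst[0x03+4] := {0x28,0x0d,0x3d,0x5f}
#5 dst[0x0e+4] := {0x0d,0x3d,0x69,0xc7}
query mem[0x18]=0x3d, mem[0x01]=0x2b, mem[0x0a]=0x28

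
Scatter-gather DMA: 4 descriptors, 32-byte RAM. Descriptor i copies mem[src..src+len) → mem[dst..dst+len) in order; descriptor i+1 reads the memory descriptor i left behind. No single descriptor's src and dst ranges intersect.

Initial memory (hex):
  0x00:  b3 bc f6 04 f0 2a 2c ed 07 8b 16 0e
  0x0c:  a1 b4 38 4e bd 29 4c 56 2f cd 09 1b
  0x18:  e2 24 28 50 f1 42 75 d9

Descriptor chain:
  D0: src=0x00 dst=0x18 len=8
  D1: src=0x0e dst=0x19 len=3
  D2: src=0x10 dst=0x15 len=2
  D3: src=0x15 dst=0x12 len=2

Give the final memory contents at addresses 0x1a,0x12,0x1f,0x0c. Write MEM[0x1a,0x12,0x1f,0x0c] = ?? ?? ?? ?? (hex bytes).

#0 dst[0x18+8] := {0xb3,0xbc,0xf6,0x04,0xf0,0x2a,0x2c,0xed}
#1 dst[0x19+3] := {0x38,0x4e,0xbd}
#2 dst[0x15+2] := {0xbd,0x29}
#3 dst[0x12+2] := {0xbd,0x29}
query mem[0x1a]=0x4e, mem[0x12]=0xbd, mem[0x1f]=0xed, mem[0x0c]=0xa1

MEM[0x1a,0x12,0x1f,0x0c] = 4e bd ed a1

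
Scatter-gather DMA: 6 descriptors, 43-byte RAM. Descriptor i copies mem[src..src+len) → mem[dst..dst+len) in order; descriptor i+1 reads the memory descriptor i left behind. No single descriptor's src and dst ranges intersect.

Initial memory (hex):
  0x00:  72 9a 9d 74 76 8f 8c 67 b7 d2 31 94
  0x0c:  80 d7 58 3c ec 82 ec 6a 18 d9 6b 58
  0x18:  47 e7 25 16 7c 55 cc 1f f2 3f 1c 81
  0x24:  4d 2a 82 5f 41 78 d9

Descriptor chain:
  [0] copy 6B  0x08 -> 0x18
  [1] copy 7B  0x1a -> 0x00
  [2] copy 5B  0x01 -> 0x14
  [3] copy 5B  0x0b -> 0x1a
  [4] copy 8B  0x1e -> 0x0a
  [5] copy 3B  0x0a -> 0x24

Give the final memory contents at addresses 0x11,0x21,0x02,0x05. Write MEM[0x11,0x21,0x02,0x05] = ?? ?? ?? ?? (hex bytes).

MEM[0x11,0x21,0x02,0x05] = 2a 3f 80 1f

  after D0: wrote 6B at 0x18 = b7d2319480d7
  after D1: wrote 7B at 0x00 = 319480d7cc1ff2
  after D2: wrote 5B at 0x14 = 9480d7cc1f
  after D3: wrote 5B at 0x1a = 9480d7583c
  after D4: wrote 8B at 0x0a = 3c1ff23f1c814d2a
  after D5: wrote 3B at 0x24 = 3c1ff2
query mem[0x11]=0x2a, mem[0x21]=0x3f, mem[0x02]=0x80, mem[0x05]=0x1f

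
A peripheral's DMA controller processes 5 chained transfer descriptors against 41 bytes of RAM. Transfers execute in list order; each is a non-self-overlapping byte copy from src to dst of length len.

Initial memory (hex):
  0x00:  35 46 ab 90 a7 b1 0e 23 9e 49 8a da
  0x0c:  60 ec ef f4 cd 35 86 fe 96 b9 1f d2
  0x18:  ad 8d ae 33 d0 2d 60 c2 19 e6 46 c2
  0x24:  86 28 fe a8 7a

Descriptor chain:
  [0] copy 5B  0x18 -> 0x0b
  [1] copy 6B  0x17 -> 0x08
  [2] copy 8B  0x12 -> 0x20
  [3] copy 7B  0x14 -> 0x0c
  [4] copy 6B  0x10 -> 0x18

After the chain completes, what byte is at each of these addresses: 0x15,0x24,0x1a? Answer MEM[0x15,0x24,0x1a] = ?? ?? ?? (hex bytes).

#0 dst[0x0b+5] := {0xad,0x8d,0xae,0x33,0xd0}
#1 dst[0x08+6] := {0xd2,0xad,0x8d,0xae,0x33,0xd0}
#2 dst[0x20+8] := {0x86,0xfe,0x96,0xb9,0x1f,0xd2,0xad,0x8d}
#3 dst[0x0c+7] := {0x96,0xb9,0x1f,0xd2,0xad,0x8d,0xae}
#4 dst[0x18+6] := {0xad,0x8d,0xae,0xfe,0x96,0xb9}
query mem[0x15]=0xb9, mem[0x24]=0x1f, mem[0x1a]=0xae

MEM[0x15,0x24,0x1a] = b9 1f ae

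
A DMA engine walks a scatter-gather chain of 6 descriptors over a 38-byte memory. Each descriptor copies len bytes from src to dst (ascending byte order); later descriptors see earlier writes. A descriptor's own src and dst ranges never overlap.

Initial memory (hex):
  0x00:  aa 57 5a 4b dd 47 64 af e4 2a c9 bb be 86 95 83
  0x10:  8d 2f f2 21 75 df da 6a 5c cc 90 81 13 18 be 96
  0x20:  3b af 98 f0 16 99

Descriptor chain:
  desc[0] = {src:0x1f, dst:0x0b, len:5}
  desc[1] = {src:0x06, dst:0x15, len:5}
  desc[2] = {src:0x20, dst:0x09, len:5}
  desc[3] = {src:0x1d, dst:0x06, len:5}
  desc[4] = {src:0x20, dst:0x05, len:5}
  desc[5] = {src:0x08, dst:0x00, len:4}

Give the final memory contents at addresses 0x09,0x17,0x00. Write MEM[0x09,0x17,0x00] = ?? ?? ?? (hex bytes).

D0: mem[0x0b..0x0f] <- [96 3b af 98 f0]
D1: mem[0x15..0x19] <- [64 af e4 2a c9]
D2: mem[0x09..0x0d] <- [3b af 98 f0 16]
D3: mem[0x06..0x0a] <- [18 be 96 3b af]
D4: mem[0x05..0x09] <- [3b af 98 f0 16]
D5: mem[0x00..0x03] <- [f0 16 af 98]
query mem[0x09]=0x16, mem[0x17]=0xe4, mem[0x00]=0xf0

MEM[0x09,0x17,0x00] = 16 e4 f0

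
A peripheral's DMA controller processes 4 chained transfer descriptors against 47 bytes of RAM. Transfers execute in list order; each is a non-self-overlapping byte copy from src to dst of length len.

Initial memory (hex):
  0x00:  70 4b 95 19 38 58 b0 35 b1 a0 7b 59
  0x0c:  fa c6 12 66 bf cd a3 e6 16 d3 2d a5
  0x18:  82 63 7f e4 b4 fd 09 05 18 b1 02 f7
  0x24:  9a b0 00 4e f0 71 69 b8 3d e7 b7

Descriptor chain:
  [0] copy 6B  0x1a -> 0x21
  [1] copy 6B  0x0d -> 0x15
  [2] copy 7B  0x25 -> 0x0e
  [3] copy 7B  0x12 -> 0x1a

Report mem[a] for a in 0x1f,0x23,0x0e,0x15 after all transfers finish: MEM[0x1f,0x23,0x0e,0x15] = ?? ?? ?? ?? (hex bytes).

MEM[0x1f,0x23,0x0e,0x15] = 66 b4 09 c6

D0: mem[0x21..0x26] <- [7f e4 b4 fd 09 05]
D1: mem[0x15..0x1a] <- [c6 12 66 bf cd a3]
D2: mem[0x0e..0x14] <- [09 05 4e f0 71 69 b8]
D3: mem[0x1a..0x20] <- [71 69 b8 c6 12 66 bf]
query mem[0x1f]=0x66, mem[0x23]=0xb4, mem[0x0e]=0x09, mem[0x15]=0xc6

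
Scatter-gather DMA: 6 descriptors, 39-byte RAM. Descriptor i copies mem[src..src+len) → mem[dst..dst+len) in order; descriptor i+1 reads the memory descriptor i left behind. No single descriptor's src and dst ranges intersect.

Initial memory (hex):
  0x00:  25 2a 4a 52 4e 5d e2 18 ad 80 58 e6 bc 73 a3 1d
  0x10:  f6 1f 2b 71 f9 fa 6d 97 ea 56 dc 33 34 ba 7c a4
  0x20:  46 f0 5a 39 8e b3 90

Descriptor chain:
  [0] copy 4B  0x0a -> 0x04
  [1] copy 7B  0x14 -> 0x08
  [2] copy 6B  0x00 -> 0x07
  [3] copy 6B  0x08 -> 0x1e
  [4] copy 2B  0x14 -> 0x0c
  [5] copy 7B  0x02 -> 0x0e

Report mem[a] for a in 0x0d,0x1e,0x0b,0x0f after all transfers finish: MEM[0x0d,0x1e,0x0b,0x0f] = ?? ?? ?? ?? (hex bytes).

MEM[0x0d,0x1e,0x0b,0x0f] = fa 2a 58 52

D0: mem[0x04..0x07] <- [58 e6 bc 73]
D1: mem[0x08..0x0e] <- [f9 fa 6d 97 ea 56 dc]
D2: mem[0x07..0x0c] <- [25 2a 4a 52 58 e6]
D3: mem[0x1e..0x23] <- [2a 4a 52 58 e6 56]
D4: mem[0x0c..0x0d] <- [f9 fa]
D5: mem[0x0e..0x14] <- [4a 52 58 e6 bc 25 2a]
query mem[0x0d]=0xfa, mem[0x1e]=0x2a, mem[0x0b]=0x58, mem[0x0f]=0x52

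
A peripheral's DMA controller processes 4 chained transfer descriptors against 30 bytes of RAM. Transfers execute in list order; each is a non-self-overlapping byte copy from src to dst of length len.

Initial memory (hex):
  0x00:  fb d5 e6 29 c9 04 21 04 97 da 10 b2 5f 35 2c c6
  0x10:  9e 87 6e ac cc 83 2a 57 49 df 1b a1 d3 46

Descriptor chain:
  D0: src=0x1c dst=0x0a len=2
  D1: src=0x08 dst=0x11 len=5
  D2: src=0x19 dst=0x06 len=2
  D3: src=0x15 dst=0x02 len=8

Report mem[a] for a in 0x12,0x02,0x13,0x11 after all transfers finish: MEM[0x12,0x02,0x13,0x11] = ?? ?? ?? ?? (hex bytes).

MEM[0x12,0x02,0x13,0x11] = da 5f d3 97

D0: mem[0x0a..0x0b] <- [d3 46]
D1: mem[0x11..0x15] <- [97 da d3 46 5f]
D2: mem[0x06..0x07] <- [df 1b]
D3: mem[0x02..0x09] <- [5f 2a 57 49 df 1b a1 d3]
query mem[0x12]=0xda, mem[0x02]=0x5f, mem[0x13]=0xd3, mem[0x11]=0x97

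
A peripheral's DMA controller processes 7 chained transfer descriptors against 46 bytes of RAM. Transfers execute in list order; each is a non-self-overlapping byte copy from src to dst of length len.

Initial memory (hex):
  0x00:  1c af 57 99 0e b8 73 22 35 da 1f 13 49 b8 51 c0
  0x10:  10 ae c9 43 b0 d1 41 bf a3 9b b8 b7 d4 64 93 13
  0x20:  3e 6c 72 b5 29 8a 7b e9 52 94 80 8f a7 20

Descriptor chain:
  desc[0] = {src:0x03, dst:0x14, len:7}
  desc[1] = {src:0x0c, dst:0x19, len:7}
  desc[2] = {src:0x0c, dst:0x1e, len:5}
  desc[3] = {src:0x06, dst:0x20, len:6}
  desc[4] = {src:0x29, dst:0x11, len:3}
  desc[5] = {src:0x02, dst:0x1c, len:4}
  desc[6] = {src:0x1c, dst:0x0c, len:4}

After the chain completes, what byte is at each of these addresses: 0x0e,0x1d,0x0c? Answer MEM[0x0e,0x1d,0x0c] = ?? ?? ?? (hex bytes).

MEM[0x0e,0x1d,0x0c] = 0e 99 57

#0 dst[0x14+7] := {0x99,0x0e,0xb8,0x73,0x22,0x35,0xda}
#1 dst[0x19+7] := {0x49,0xb8,0x51,0xc0,0x10,0xae,0xc9}
#2 dst[0x1e+5] := {0x49,0xb8,0x51,0xc0,0x10}
#3 dst[0x20+6] := {0x73,0x22,0x35,0xda,0x1f,0x13}
#4 dst[0x11+3] := {0x94,0x80,0x8f}
#5 dst[0x1c+4] := {0x57,0x99,0x0e,0xb8}
#6 dst[0x0c+4] := {0x57,0x99,0x0e,0xb8}
query mem[0x0e]=0x0e, mem[0x1d]=0x99, mem[0x0c]=0x57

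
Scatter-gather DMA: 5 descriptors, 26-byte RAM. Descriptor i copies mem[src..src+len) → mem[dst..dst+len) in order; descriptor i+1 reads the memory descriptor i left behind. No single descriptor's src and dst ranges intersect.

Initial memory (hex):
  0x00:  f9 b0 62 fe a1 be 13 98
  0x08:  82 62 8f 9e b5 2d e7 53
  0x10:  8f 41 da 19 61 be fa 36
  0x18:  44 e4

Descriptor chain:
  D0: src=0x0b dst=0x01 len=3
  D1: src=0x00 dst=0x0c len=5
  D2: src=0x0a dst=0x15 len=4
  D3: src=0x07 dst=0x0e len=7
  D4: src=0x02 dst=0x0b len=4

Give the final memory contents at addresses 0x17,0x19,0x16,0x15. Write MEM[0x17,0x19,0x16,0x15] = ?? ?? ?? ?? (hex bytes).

D0: mem[0x01..0x03] <- [9e b5 2d]
D1: mem[0x0c..0x10] <- [f9 9e b5 2d a1]
D2: mem[0x15..0x18] <- [8f 9e f9 9e]
D3: mem[0x0e..0x14] <- [98 82 62 8f 9e f9 9e]
D4: mem[0x0b..0x0e] <- [b5 2d a1 be]
query mem[0x17]=0xf9, mem[0x19]=0xe4, mem[0x16]=0x9e, mem[0x15]=0x8f

MEM[0x17,0x19,0x16,0x15] = f9 e4 9e 8f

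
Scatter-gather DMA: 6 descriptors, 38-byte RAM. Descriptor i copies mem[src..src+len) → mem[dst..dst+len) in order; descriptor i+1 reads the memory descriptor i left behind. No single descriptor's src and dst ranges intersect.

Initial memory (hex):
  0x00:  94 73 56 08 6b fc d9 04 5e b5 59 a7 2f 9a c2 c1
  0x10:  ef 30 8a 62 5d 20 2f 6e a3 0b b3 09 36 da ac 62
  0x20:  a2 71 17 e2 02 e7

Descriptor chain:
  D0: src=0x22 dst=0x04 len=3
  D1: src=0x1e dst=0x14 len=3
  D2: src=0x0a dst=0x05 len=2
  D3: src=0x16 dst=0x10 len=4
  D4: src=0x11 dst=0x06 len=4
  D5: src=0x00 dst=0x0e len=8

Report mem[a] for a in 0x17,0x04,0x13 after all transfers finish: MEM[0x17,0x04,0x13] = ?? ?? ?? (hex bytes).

  after D0: wrote 3B at 0x04 = 17e202
  after D1: wrote 3B at 0x14 = ac62a2
  after D2: wrote 2B at 0x05 = 59a7
  after D3: wrote 4B at 0x10 = a26ea30b
  after D4: wrote 4B at 0x06 = 6ea30bac
  after D5: wrote 8B at 0x0e = 9473560817596ea3
query mem[0x17]=0x6e, mem[0x04]=0x17, mem[0x13]=0x59

MEM[0x17,0x04,0x13] = 6e 17 59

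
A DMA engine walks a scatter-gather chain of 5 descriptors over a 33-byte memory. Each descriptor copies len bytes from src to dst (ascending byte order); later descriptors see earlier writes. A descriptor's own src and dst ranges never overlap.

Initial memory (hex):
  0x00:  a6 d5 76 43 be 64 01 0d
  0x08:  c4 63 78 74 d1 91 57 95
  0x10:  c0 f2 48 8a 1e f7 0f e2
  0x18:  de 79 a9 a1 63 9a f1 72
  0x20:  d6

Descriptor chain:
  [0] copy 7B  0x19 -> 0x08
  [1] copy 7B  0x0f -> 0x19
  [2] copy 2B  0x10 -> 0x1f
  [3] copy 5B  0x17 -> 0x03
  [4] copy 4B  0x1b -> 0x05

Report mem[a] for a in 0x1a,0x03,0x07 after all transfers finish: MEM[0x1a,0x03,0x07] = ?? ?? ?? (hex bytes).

D0: mem[0x08..0x0e] <- [79 a9 a1 63 9a f1 72]
D1: mem[0x19..0x1f] <- [95 c0 f2 48 8a 1e f7]
D2: mem[0x1f..0x20] <- [c0 f2]
D3: mem[0x03..0x07] <- [e2 de 95 c0 f2]
D4: mem[0x05..0x08] <- [f2 48 8a 1e]
query mem[0x1a]=0xc0, mem[0x03]=0xe2, mem[0x07]=0x8a

MEM[0x1a,0x03,0x07] = c0 e2 8a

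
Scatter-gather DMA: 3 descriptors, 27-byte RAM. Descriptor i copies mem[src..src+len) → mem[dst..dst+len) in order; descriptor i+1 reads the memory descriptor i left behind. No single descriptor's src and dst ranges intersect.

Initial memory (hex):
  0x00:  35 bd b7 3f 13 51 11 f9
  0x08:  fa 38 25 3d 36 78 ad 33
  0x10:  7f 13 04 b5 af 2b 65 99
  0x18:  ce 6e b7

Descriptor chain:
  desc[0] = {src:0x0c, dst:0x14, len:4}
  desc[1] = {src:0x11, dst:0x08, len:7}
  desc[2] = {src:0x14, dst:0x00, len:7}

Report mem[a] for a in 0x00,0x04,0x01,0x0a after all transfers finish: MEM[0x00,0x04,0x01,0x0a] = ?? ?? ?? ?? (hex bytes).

MEM[0x00,0x04,0x01,0x0a] = 36 ce 78 b5

  after D0: wrote 4B at 0x14 = 3678ad33
  after D1: wrote 7B at 0x08 = 1304b53678ad33
  after D2: wrote 7B at 0x00 = 3678ad33ce6eb7
query mem[0x00]=0x36, mem[0x04]=0xce, mem[0x01]=0x78, mem[0x0a]=0xb5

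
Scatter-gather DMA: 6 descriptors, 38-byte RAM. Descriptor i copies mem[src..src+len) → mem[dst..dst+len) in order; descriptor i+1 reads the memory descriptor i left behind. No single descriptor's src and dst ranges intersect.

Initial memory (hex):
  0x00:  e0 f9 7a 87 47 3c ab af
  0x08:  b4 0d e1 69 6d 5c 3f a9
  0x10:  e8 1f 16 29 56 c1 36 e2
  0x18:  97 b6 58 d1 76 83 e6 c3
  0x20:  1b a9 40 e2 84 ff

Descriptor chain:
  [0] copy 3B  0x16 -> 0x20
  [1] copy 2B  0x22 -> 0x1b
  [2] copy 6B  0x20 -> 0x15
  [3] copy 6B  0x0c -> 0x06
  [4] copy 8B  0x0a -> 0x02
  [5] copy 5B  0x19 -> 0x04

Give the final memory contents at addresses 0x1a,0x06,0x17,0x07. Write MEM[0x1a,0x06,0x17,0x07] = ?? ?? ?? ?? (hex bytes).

#0 dst[0x20+3] := {0x36,0xe2,0x97}
#1 dst[0x1b+2] := {0x97,0xe2}
#2 dst[0x15+6] := {0x36,0xe2,0x97,0xe2,0x84,0xff}
#3 dst[0x06+6] := {0x6d,0x5c,0x3f,0xa9,0xe8,0x1f}
#4 dst[0x02+8] := {0xe8,0x1f,0x6d,0x5c,0x3f,0xa9,0xe8,0x1f}
#5 dst[0x04+5] := {0x84,0xff,0x97,0xe2,0x83}
query mem[0x1a]=0xff, mem[0x06]=0x97, mem[0x17]=0x97, mem[0x07]=0xe2

MEM[0x1a,0x06,0x17,0x07] = ff 97 97 e2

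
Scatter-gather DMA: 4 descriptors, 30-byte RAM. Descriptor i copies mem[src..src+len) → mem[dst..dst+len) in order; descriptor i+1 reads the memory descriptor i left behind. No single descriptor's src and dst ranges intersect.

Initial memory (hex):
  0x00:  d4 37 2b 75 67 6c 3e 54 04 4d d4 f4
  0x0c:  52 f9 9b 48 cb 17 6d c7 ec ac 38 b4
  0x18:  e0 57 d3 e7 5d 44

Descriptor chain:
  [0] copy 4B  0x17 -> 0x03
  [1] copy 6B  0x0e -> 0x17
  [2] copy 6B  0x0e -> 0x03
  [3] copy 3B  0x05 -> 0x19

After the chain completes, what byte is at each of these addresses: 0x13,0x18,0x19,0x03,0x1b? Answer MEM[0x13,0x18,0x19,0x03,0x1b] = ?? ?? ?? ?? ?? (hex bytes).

#0 dst[0x03+4] := {0xb4,0xe0,0x57,0xd3}
#1 dst[0x17+6] := {0x9b,0x48,0xcb,0x17,0x6d,0xc7}
#2 dst[0x03+6] := {0x9b,0x48,0xcb,0x17,0x6d,0xc7}
#3 dst[0x19+3] := {0xcb,0x17,0x6d}
query mem[0x13]=0xc7, mem[0x18]=0x48, mem[0x19]=0xcb, mem[0x03]=0x9b, mem[0x1b]=0x6d

MEM[0x13,0x18,0x19,0x03,0x1b] = c7 48 cb 9b 6d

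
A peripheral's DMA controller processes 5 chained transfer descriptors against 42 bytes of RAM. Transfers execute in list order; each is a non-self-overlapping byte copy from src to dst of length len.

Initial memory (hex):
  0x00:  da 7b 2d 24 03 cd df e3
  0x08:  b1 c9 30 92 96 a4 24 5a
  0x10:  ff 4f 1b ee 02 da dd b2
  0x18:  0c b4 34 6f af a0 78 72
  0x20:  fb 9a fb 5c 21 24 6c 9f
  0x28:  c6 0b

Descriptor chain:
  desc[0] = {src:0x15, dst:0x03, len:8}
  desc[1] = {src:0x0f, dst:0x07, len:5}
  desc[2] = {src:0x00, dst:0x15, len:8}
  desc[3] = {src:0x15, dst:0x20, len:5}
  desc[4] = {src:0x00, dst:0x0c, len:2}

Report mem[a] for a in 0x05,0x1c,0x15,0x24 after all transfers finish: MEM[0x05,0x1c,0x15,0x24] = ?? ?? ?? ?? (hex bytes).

MEM[0x05,0x1c,0x15,0x24] = b2 5a da dd

  after D0: wrote 8B at 0x03 = daddb20cb4346faf
  after D1: wrote 5B at 0x07 = 5aff4f1bee
  after D2: wrote 8B at 0x15 = da7b2ddaddb20c5a
  after D3: wrote 5B at 0x20 = da7b2ddadd
  after D4: wrote 2B at 0x0c = da7b
query mem[0x05]=0xb2, mem[0x1c]=0x5a, mem[0x15]=0xda, mem[0x24]=0xdd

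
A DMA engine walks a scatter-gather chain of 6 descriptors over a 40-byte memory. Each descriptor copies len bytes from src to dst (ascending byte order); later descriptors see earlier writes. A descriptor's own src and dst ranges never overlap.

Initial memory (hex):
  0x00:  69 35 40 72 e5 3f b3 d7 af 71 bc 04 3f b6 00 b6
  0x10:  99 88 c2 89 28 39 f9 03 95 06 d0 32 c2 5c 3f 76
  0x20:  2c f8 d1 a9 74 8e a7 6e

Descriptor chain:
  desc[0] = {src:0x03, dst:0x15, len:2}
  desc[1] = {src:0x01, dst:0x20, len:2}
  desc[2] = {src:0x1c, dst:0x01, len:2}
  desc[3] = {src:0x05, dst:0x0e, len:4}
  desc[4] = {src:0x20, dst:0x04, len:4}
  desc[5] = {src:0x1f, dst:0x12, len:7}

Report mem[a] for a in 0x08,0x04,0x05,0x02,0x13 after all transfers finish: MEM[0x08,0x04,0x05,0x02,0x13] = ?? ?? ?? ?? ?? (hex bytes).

MEM[0x08,0x04,0x05,0x02,0x13] = af 35 40 5c 35

D0: mem[0x15..0x16] <- [72 e5]
D1: mem[0x20..0x21] <- [35 40]
D2: mem[0x01..0x02] <- [c2 5c]
D3: mem[0x0e..0x11] <- [3f b3 d7 af]
D4: mem[0x04..0x07] <- [35 40 d1 a9]
D5: mem[0x12..0x18] <- [76 35 40 d1 a9 74 8e]
query mem[0x08]=0xaf, mem[0x04]=0x35, mem[0x05]=0x40, mem[0x02]=0x5c, mem[0x13]=0x35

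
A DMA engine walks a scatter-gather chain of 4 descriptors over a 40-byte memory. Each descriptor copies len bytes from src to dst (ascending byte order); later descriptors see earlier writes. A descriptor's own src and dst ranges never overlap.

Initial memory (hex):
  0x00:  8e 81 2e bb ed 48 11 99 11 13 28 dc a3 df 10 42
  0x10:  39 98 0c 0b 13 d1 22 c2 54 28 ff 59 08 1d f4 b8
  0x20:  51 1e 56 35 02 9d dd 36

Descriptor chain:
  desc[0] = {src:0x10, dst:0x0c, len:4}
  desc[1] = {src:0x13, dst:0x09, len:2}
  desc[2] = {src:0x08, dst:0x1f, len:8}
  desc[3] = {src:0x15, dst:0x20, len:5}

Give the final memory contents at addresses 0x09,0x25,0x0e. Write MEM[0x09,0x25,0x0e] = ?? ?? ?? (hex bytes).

MEM[0x09,0x25,0x0e] = 0b 0c 0c

[0] 0x10->0x0c len=4 : 39 98 0c 0b
[1] 0x13->0x09 len=2 : 0b 13
[2] 0x08->0x1f len=8 : 11 0b 13 dc 39 98 0c 0b
[3] 0x15->0x20 len=5 : d1 22 c2 54 28
query mem[0x09]=0x0b, mem[0x25]=0x0c, mem[0x0e]=0x0c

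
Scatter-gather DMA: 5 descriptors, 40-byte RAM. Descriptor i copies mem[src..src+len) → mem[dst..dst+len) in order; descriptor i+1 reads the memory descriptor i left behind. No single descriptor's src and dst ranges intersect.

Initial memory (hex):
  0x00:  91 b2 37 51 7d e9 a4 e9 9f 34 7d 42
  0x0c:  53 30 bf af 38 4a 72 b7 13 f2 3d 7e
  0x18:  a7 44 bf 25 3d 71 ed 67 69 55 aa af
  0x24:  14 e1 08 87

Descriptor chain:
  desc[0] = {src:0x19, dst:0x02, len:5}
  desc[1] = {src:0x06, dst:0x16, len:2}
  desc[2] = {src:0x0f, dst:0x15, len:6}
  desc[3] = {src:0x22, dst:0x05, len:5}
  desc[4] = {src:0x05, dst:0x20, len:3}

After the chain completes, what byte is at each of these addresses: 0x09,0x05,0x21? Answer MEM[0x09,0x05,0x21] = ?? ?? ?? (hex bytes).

MEM[0x09,0x05,0x21] = 08 aa af

  after D0: wrote 5B at 0x02 = 44bf253d71
  after D1: wrote 2B at 0x16 = 71e9
  after D2: wrote 6B at 0x15 = af384a72b713
  after D3: wrote 5B at 0x05 = aaaf14e108
  after D4: wrote 3B at 0x20 = aaaf14
query mem[0x09]=0x08, mem[0x05]=0xaa, mem[0x21]=0xaf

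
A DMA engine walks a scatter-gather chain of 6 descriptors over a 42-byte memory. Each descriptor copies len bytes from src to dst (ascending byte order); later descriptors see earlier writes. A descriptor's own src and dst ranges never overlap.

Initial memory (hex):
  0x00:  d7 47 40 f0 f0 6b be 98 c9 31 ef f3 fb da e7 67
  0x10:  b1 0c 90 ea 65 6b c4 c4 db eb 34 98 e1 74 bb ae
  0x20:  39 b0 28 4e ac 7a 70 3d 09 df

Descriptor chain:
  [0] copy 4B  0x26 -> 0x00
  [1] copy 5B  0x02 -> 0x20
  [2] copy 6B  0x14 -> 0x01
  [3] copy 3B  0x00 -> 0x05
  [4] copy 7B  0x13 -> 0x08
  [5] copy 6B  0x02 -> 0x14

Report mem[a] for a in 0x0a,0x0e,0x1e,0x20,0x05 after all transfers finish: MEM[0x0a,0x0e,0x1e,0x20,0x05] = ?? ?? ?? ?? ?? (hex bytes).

MEM[0x0a,0x0e,0x1e,0x20,0x05] = 6b eb bb 09 70

[0] 0x26->0x00 len=4 : 70 3d 09 df
[1] 0x02->0x20 len=5 : 09 df f0 6b be
[2] 0x14->0x01 len=6 : 65 6b c4 c4 db eb
[3] 0x00->0x05 len=3 : 70 65 6b
[4] 0x13->0x08 len=7 : ea 65 6b c4 c4 db eb
[5] 0x02->0x14 len=6 : 6b c4 c4 70 65 6b
query mem[0x0a]=0x6b, mem[0x0e]=0xeb, mem[0x1e]=0xbb, mem[0x20]=0x09, mem[0x05]=0x70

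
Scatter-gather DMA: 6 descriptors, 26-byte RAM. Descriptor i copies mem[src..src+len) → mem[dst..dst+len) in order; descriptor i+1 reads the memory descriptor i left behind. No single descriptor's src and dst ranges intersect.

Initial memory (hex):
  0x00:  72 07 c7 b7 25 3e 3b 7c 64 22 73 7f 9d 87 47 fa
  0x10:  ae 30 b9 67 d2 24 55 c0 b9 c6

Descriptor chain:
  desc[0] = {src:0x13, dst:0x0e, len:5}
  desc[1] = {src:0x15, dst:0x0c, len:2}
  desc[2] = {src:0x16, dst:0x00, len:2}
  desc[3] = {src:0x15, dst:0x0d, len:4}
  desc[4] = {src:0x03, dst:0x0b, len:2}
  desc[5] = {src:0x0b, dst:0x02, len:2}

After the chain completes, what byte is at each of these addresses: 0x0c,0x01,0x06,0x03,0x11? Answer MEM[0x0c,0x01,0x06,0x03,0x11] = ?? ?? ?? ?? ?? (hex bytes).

[0] 0x13->0x0e len=5 : 67 d2 24 55 c0
[1] 0x15->0x0c len=2 : 24 55
[2] 0x16->0x00 len=2 : 55 c0
[3] 0x15->0x0d len=4 : 24 55 c0 b9
[4] 0x03->0x0b len=2 : b7 25
[5] 0x0b->0x02 len=2 : b7 25
query mem[0x0c]=0x25, mem[0x01]=0xc0, mem[0x06]=0x3b, mem[0x03]=0x25, mem[0x11]=0x55

MEM[0x0c,0x01,0x06,0x03,0x11] = 25 c0 3b 25 55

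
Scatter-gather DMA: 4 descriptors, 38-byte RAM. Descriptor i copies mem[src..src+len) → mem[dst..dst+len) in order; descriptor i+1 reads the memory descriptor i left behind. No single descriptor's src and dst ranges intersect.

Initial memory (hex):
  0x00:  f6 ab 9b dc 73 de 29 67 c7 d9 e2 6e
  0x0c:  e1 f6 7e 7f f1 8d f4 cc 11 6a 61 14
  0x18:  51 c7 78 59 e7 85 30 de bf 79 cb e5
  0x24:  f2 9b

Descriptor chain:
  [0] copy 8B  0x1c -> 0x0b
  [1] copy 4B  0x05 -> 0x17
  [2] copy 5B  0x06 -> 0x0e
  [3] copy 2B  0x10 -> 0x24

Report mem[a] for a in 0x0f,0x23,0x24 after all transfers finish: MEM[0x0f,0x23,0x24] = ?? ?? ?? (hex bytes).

D0: mem[0x0b..0x12] <- [e7 85 30 de bf 79 cb e5]
D1: mem[0x17..0x1a] <- [de 29 67 c7]
D2: mem[0x0e..0x12] <- [29 67 c7 d9 e2]
D3: mem[0x24..0x25] <- [c7 d9]
query mem[0x0f]=0x67, mem[0x23]=0xe5, mem[0x24]=0xc7

MEM[0x0f,0x23,0x24] = 67 e5 c7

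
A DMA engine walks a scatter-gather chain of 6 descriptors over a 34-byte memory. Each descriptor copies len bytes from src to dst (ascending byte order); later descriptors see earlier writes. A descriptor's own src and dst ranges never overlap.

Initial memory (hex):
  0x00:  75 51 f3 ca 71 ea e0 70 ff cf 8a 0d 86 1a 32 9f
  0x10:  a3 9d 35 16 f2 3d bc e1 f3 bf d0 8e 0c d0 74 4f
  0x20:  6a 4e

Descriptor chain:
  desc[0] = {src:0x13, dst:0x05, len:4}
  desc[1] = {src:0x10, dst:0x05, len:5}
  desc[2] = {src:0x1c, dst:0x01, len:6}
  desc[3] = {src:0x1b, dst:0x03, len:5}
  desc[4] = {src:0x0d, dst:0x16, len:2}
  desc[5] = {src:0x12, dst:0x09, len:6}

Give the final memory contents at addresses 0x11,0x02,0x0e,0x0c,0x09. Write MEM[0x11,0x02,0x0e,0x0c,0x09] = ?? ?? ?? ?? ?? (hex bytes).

MEM[0x11,0x02,0x0e,0x0c,0x09] = 9d d0 32 3d 35

[0] 0x13->0x05 len=4 : 16 f2 3d bc
[1] 0x10->0x05 len=5 : a3 9d 35 16 f2
[2] 0x1c->0x01 len=6 : 0c d0 74 4f 6a 4e
[3] 0x1b->0x03 len=5 : 8e 0c d0 74 4f
[4] 0x0d->0x16 len=2 : 1a 32
[5] 0x12->0x09 len=6 : 35 16 f2 3d 1a 32
query mem[0x11]=0x9d, mem[0x02]=0xd0, mem[0x0e]=0x32, mem[0x0c]=0x3d, mem[0x09]=0x35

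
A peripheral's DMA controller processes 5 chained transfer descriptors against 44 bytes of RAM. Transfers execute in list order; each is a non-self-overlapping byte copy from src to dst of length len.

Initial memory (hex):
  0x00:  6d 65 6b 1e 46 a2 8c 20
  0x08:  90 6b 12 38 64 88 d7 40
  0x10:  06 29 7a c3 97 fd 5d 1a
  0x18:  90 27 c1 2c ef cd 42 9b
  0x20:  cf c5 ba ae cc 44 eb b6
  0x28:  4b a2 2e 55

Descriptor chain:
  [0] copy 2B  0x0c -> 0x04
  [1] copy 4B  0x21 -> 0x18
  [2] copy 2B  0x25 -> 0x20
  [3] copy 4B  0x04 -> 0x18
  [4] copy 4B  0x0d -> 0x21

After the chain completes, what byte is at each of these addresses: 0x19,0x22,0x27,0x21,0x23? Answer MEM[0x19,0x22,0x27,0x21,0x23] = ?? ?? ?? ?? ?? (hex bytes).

MEM[0x19,0x22,0x27,0x21,0x23] = 88 d7 b6 88 40

  after D0: wrote 2B at 0x04 = 6488
  after D1: wrote 4B at 0x18 = c5baaecc
  after D2: wrote 2B at 0x20 = 44eb
  after D3: wrote 4B at 0x18 = 64888c20
  after D4: wrote 4B at 0x21 = 88d74006
query mem[0x19]=0x88, mem[0x22]=0xd7, mem[0x27]=0xb6, mem[0x21]=0x88, mem[0x23]=0x40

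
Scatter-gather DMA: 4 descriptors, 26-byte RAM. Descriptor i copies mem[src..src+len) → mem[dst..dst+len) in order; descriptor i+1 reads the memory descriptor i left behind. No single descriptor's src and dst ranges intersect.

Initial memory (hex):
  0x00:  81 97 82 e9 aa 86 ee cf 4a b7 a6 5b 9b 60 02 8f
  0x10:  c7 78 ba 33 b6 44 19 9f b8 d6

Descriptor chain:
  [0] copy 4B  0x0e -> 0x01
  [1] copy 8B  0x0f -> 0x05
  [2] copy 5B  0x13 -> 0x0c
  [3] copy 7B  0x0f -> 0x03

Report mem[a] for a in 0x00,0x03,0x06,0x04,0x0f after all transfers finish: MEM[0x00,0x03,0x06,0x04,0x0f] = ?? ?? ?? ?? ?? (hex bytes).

[0] 0x0e->0x01 len=4 : 02 8f c7 78
[1] 0x0f->0x05 len=8 : 8f c7 78 ba 33 b6 44 19
[2] 0x13->0x0c len=5 : 33 b6 44 19 9f
[3] 0x0f->0x03 len=7 : 19 9f 78 ba 33 b6 44
query mem[0x00]=0x81, mem[0x03]=0x19, mem[0x06]=0xba, mem[0x04]=0x9f, mem[0x0f]=0x19

MEM[0x00,0x03,0x06,0x04,0x0f] = 81 19 ba 9f 19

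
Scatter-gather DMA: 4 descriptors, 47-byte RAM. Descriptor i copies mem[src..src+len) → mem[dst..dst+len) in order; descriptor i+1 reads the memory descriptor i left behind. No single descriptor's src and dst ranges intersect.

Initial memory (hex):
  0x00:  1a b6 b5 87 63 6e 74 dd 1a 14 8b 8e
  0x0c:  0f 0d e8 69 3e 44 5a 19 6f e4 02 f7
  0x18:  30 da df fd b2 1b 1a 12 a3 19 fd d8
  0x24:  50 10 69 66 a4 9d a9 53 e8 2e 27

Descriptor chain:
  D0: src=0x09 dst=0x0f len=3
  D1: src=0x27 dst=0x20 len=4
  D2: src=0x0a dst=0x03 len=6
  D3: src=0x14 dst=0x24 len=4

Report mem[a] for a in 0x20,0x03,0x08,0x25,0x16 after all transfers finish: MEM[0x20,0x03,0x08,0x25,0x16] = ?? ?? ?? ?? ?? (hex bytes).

#0 dst[0x0f+3] := {0x14,0x8b,0x8e}
#1 dst[0x20+4] := {0x66,0xa4,0x9d,0xa9}
#2 dst[0x03+6] := {0x8b,0x8e,0x0f,0x0d,0xe8,0x14}
#3 dst[0x24+4] := {0x6f,0xe4,0x02,0xf7}
query mem[0x20]=0x66, mem[0x03]=0x8b, mem[0x08]=0x14, mem[0x25]=0xe4, mem[0x16]=0x02

MEM[0x20,0x03,0x08,0x25,0x16] = 66 8b 14 e4 02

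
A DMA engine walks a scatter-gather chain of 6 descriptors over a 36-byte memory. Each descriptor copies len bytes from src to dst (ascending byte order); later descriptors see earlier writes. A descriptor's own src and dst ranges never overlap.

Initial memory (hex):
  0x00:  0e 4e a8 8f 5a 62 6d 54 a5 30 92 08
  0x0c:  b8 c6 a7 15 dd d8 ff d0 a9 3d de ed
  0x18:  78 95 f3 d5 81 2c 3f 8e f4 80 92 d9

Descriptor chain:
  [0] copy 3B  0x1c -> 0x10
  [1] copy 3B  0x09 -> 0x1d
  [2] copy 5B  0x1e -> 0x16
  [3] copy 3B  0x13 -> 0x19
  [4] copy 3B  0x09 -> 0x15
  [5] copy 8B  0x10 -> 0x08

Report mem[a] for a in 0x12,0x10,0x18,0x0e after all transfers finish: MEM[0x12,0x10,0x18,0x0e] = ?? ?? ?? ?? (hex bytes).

MEM[0x12,0x10,0x18,0x0e] = 3f 81 f4 92

D0: mem[0x10..0x12] <- [81 2c 3f]
D1: mem[0x1d..0x1f] <- [30 92 08]
D2: mem[0x16..0x1a] <- [92 08 f4 80 92]
D3: mem[0x19..0x1b] <- [d0 a9 3d]
D4: mem[0x15..0x17] <- [30 92 08]
D5: mem[0x08..0x0f] <- [81 2c 3f d0 a9 30 92 08]
query mem[0x12]=0x3f, mem[0x10]=0x81, mem[0x18]=0xf4, mem[0x0e]=0x92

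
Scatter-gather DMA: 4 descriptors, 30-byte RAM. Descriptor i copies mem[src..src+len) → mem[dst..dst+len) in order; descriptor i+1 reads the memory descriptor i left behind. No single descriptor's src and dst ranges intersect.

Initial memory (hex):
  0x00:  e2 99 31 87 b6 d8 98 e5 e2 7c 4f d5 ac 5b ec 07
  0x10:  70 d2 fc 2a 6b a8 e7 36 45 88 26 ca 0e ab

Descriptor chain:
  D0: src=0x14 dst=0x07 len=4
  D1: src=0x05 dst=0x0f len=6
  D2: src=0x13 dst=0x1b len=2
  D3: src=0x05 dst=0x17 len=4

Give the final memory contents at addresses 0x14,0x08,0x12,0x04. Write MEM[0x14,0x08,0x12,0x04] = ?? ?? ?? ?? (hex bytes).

[0] 0x14->0x07 len=4 : 6b a8 e7 36
[1] 0x05->0x0f len=6 : d8 98 6b a8 e7 36
[2] 0x13->0x1b len=2 : e7 36
[3] 0x05->0x17 len=4 : d8 98 6b a8
query mem[0x14]=0x36, mem[0x08]=0xa8, mem[0x12]=0xa8, mem[0x04]=0xb6

MEM[0x14,0x08,0x12,0x04] = 36 a8 a8 b6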